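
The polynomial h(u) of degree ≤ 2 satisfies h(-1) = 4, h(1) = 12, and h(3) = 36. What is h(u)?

h(u) = 2u^2 + 4u + 6

Using the Lagrange interpolation formula with nodes -1, 1, 3:
  L_0(u) = (u - 1)(u - 3) / 8
  L_1(u) = (u + 1)(u - 3) / -4
  L_2(u) = (u + 1)(u - 1) / 8
Then h(u) = 4·L_0(u) + 12·L_1(u) + 36·L_2(u).
Expanding and collecting terms gives h(u) = 2u² + 4u + 6.
Check: h(3) = 36. ✓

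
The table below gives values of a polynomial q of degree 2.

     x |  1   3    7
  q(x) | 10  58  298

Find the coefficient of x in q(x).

0

Write q(x) = ax^2 + bx + c. Substituting each data point gives a linear system:
  a + b + c = 10
  9a + 3b + c = 58
  49a + 7b + c = 298
Solving the system yields a = 6, b = 0, c = 4.
So q(x) = 6x² + 4.
The coefficient of x is 0.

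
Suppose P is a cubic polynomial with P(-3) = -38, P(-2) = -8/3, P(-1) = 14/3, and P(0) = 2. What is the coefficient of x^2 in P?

Write P(x) = ax^3 + bx^2 + cx + d. Substituting each data point gives a linear system:
  -27a + 9b - 3c + d = -38
  -8a + 4b - 2c + d = -8/3
  -a + b - c + d = 14/3
  d = 2
Solving the system yields a = 3, b = 4, c = -5/3, d = 2.
So P(x) = 3x³ + 4x² - (5/3)x + 2.
The coefficient of x^2 is 4.

4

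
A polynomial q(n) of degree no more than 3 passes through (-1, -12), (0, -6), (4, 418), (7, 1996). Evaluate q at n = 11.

7320

Write q(n) = an^3 + bn^2 + cn + d. Substituting each data point gives a linear system:
  -a + b - c + d = -12
  d = -6
  64a + 16b + 4c + d = 418
  343a + 49b + 7c + d = 1996
Solving the system yields a = 5, b = 5, c = 6, d = -6.
So q(n) = 5n³ + 5n² + 6n - 6.
Then q(11) = 7320.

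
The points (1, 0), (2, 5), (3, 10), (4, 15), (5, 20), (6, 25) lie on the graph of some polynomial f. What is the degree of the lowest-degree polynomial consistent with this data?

1

Forward differences of the values at n = 1, 2, 3, 4, 5, 6:
  f  : 0  5  10  15  20  25
  Δ  : 5  5  5  5  5
  Δ^2: 0  0  0  0
  Δ^3: 0  0  0
  Δ^4: 0  0
  Δ^5: 0
The first differences are constant (5) and nonzero, while all higher differences vanish, so the minimal degree is 1.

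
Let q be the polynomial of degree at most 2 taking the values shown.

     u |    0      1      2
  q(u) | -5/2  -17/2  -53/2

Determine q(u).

q(u) = -6u^2 - 5/2

Write q(u) = au^2 + bu + c. Substituting each data point gives a linear system:
  c = -5/2
  a + b + c = -17/2
  4a + 2b + c = -53/2
Solving the system yields a = -6, b = 0, c = -5/2.
So q(u) = -6u^2 - 5/2.
Check: q(1) = -17/2. ✓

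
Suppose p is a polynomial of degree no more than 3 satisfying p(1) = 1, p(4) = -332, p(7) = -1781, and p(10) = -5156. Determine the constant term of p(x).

Write p(x) = ax^3 + bx^2 + cx + d. Substituting each data point gives a linear system:
  a + b + c + d = 1
  64a + 16b + 4c + d = -332
  343a + 49b + 7c + d = -1781
  1000a + 100b + 10c + d = -5156
Solving the system yields a = -5, b = -2, c = 4, d = 4.
So p(x) = -5x^3 - 2x^2 + 4x + 4.
The constant term is 4.

4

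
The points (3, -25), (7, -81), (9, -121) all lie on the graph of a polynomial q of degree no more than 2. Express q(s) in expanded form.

q(s) = -s^2 - 4s - 4

Write q(s) = as^2 + bs + c. Substituting each data point gives a linear system:
  9a + 3b + c = -25
  49a + 7b + c = -81
  81a + 9b + c = -121
Solving the system yields a = -1, b = -4, c = -4.
So q(s) = -s^2 - 4s - 4.
Check: q(7) = -81. ✓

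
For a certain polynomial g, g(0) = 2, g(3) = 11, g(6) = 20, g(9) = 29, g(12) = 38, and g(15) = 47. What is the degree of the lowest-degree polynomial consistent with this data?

1

Forward differences of the values at n = 0, 3, 6, 9, 12, 15:
  g  : 2  11  20  29  38  47
  Δ  : 9  9  9  9  9
  Δ^2: 0  0  0  0
  Δ^3: 0  0  0
  Δ^4: 0  0
  Δ^5: 0
The first differences are constant (9) and nonzero, while all higher differences vanish, so the minimal degree is 1.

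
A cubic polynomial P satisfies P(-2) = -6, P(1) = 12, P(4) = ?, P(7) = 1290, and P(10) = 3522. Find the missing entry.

282

On equispaced nodes a degree-3 polynomial has vanishing fourth forward difference, so
  P(-2) - 4·P(1) + 6·P(4) - 4·P(7) + P(10) = 0.
Substituting the known values and solving for P(4):
  6·P(4) = 1692
  P(4) = 282.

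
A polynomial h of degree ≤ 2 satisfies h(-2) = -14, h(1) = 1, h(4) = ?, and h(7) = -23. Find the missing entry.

-2

The 3 known points determine the degree-2 polynomial uniquely.
Write h(s) = as^2 + bs + c. Substituting each data point gives a linear system:
  4a - 2b + c = -14
  a + b + c = 1
  49a + 7b + c = -23
Solving the system yields a = -1, b = 4, c = -2.
So h(s) = -s² + 4s - 2.
Then h(4) = -2.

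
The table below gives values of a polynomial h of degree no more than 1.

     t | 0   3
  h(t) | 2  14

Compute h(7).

30

Using the Lagrange interpolation formula with nodes 0, 3:
  L_0(t) = (t - 3) / -3
  L_1(t) = t / 3
Then h(t) = 2·L_0(t) + 14·L_1(t).
Expanding and collecting terms gives h(t) = 4t + 2.
Evaluating at t = 7: h(7) = 30.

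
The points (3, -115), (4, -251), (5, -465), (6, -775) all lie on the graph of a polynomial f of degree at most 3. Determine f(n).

f(n) = -3n^3 - 3n^2 - 4n + 5

Write f(n) = an^3 + bn^2 + cn + d. Substituting each data point gives a linear system:
  27a + 9b + 3c + d = -115
  64a + 16b + 4c + d = -251
  125a + 25b + 5c + d = -465
  216a + 36b + 6c + d = -775
Solving the system yields a = -3, b = -3, c = -4, d = 5.
So f(n) = -3n^3 - 3n^2 - 4n + 5.
Check: f(4) = -251. ✓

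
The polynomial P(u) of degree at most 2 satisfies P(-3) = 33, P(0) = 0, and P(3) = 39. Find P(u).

Write P(u) = au^2 + bu + c. Substituting each data point gives a linear system:
  9a - 3b + c = 33
  c = 0
  9a + 3b + c = 39
Solving the system yields a = 4, b = 1, c = 0.
So P(u) = 4u^2 + u.
Check: P(0) = 0. ✓

P(u) = 4u^2 + u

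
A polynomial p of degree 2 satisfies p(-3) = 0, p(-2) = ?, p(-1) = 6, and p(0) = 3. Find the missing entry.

The 3 known points determine the degree-2 polynomial uniquely.
Write p(t) = at^2 + bt + c. Substituting each data point gives a linear system:
  9a - 3b + c = 0
  a - b + c = 6
  c = 3
Solving the system yields a = -2, b = -5, c = 3.
So p(t) = -2t^2 - 5t + 3.
Then p(-2) = 5.

5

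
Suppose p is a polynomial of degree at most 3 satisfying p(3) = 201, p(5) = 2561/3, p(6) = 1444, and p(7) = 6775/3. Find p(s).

Using the Lagrange interpolation formula with nodes 3, 5, 6, 7:
  L_0(s) = (s - 5)(s - 6)(s - 7) / -24
  L_1(s) = (s - 3)(s - 6)(s - 7) / 4
  L_2(s) = (s - 3)(s - 5)(s - 7) / -3
  L_3(s) = (s - 3)(s - 5)(s - 6) / 8
Then p(s) = 201·L_0(s) + 2561/3·L_1(s) + 1444·L_2(s) + 6775/3·L_3(s).
Expanding and collecting terms gives p(s) = 6s^3 + 4s^2 + (1/3)s + 2.
Check: p(6) = 1444. ✓

p(s) = 6s^3 + 4s^2 + (1/3)s + 2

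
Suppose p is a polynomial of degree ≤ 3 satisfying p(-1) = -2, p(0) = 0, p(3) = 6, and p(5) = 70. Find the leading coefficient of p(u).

1

Write p(u) = au^3 + bu^2 + cu + d. Substituting each data point gives a linear system:
  -a + b - c + d = -2
  d = 0
  27a + 9b + 3c + d = 6
  125a + 25b + 5c + d = 70
Solving the system yields a = 1, b = -2, c = -1, d = 0.
So p(u) = u³ - 2u² - u.
The leading coefficient is 1.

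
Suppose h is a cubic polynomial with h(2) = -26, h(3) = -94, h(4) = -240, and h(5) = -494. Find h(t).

h(t) = -5t^3 + 6t^2 - 3t - 4

Write h(t) = at^3 + bt^2 + ct + d. Substituting each data point gives a linear system:
  8a + 4b + 2c + d = -26
  27a + 9b + 3c + d = -94
  64a + 16b + 4c + d = -240
  125a + 25b + 5c + d = -494
Solving the system yields a = -5, b = 6, c = -3, d = -4.
So h(t) = -5t^3 + 6t^2 - 3t - 4.
Check: h(4) = -240. ✓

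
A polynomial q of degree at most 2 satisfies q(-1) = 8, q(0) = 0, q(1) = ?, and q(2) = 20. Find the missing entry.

4

The 3 known points determine the degree-2 polynomial uniquely.
Write q(n) = an^2 + bn + c. Substituting each data point gives a linear system:
  a - b + c = 8
  c = 0
  4a + 2b + c = 20
Solving the system yields a = 6, b = -2, c = 0.
So q(n) = 6n^2 - 2n.
Then q(1) = 4.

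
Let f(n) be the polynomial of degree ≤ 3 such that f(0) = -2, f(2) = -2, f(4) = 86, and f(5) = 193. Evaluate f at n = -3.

-47

Write f(n) = an^3 + bn^2 + cn + d. Substituting each data point gives a linear system:
  d = -2
  8a + 4b + 2c + d = -2
  64a + 16b + 4c + d = 86
  125a + 25b + 5c + d = 193
Solving the system yields a = 2, b = -1, c = -6, d = -2.
So f(n) = 2n^3 - n^2 - 6n - 2.
Then f(-3) = -47.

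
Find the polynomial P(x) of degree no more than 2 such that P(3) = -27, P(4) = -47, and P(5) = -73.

Write P(x) = ax^2 + bx + c. Substituting each data point gives a linear system:
  9a + 3b + c = -27
  16a + 4b + c = -47
  25a + 5b + c = -73
Solving the system yields a = -3, b = 1, c = -3.
So P(x) = -3x^2 + x - 3.
Check: P(3) = -27. ✓

P(x) = -3x^2 + x - 3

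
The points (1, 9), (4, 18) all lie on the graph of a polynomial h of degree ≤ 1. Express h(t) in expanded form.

h(t) = 3t + 6

Write h(t) = at + b. Substituting each data point gives a linear system:
  a + b = 9
  4a + b = 18
Solving the system yields a = 3, b = 6.
So h(t) = 3t + 6.
Check: h(1) = 9. ✓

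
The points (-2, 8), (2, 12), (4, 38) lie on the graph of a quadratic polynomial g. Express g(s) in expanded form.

g(s) = 2s^2 + s + 2

Write g(s) = as^2 + bs + c. Substituting each data point gives a linear system:
  4a - 2b + c = 8
  4a + 2b + c = 12
  16a + 4b + c = 38
Solving the system yields a = 2, b = 1, c = 2.
So g(s) = 2s^2 + s + 2.
Check: g(-2) = 8. ✓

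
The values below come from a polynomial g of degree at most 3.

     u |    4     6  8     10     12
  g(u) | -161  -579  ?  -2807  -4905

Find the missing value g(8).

On equispaced nodes a degree-3 polynomial has vanishing fourth forward difference, so
  g(4) - 4·g(6) + 6·g(8) - 4·g(10) + g(12) = 0.
Substituting the known values and solving for g(8):
  6·g(8) = -8478
  g(8) = -1413.

-1413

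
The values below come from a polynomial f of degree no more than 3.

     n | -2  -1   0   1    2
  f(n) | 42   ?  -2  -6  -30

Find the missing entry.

6

The 4 known points determine the degree-3 polynomial uniquely.
Write f(n) = an^3 + bn^2 + cn + d. Substituting each data point gives a linear system:
  -8a + 4b - 2c + d = 42
  d = -2
  a + b + c + d = -6
  8a + 4b + 2c + d = -30
Solving the system yields a = -4, b = 2, c = -2, d = -2.
So f(n) = -4n^3 + 2n^2 - 2n - 2.
Then f(-1) = 6.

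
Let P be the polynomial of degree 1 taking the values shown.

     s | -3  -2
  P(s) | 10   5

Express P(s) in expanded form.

P(s) = -5s - 5

Using the Lagrange interpolation formula with nodes -3, -2:
  L_0(s) = (s + 2) / -1
  L_1(s) = (s + 3) / 1
Then P(s) = 10·L_0(s) + 5·L_1(s).
Expanding and collecting terms gives P(s) = -5s - 5.
Check: P(-3) = 10. ✓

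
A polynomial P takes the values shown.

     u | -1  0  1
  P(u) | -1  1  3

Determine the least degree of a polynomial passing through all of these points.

1

Forward differences of the values at u = -1, 0, 1:
  P  : -1  1  3
  Δ  : 2  2
  Δ^2: 0
The first differences are constant (2) and nonzero, while all higher differences vanish, so the minimal degree is 1.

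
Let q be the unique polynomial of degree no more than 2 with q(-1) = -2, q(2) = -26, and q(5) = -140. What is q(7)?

-266

Write q(s) = as^2 + bs + c. Substituting each data point gives a linear system:
  a - b + c = -2
  4a + 2b + c = -26
  25a + 5b + c = -140
Solving the system yields a = -5, b = -3, c = 0.
So q(s) = -5s^2 - 3s.
Then q(7) = -266.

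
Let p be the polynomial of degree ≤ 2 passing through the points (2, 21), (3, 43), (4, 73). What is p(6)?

157

Using the Lagrange interpolation formula with nodes 2, 3, 4:
  L_0(x) = (x - 3)(x - 4) / 2
  L_1(x) = (x - 2)(x - 4) / -1
  L_2(x) = (x - 2)(x - 3) / 2
Then p(x) = 21·L_0(x) + 43·L_1(x) + 73·L_2(x).
Expanding and collecting terms gives p(x) = 4x^2 + 2x + 1.
Evaluating at x = 6: p(6) = 157.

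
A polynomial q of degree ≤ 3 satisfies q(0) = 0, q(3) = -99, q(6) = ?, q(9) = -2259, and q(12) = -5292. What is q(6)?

The 4 known points determine the degree-3 polynomial uniquely.
Write q(s) = as^3 + bs^2 + cs + d. Substituting each data point gives a linear system:
  d = 0
  27a + 9b + 3c + d = -99
  729a + 81b + 9c + d = -2259
  1728a + 144b + 12c + d = -5292
Solving the system yields a = -3, b = -1/3, c = -5, d = 0.
So q(s) = -3s^3 - (1/3)s^2 - 5s.
Then q(6) = -690.

-690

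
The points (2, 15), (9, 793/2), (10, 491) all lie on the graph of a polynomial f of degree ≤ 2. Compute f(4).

74

Using the Lagrange interpolation formula with nodes 2, 9, 10:
  L_0(n) = (n - 9)(n - 10) / 56
  L_1(n) = (n - 2)(n - 10) / -7
  L_2(n) = (n - 2)(n - 9) / 8
Then f(n) = 15·L_0(n) + 793/2·L_1(n) + 491·L_2(n).
Expanding and collecting terms gives f(n) = 5n² - (1/2)n - 4.
Evaluating at n = 4: f(4) = 74.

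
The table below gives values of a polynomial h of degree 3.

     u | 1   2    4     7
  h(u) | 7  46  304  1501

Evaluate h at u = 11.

5617

Using the Lagrange interpolation formula with nodes 1, 2, 4, 7:
  L_0(u) = (u - 2)(u - 4)(u - 7) / -18
  L_1(u) = (u - 1)(u - 4)(u - 7) / 10
  L_2(u) = (u - 1)(u - 2)(u - 7) / -18
  L_3(u) = (u - 1)(u - 2)(u - 4) / 90
Then h(u) = 7·L_0(u) + 46·L_1(u) + 304·L_2(u) + 1501·L_3(u).
Expanding and collecting terms gives h(u) = 4u^3 + 2u^2 + 5u - 4.
Evaluating at u = 11: h(11) = 5617.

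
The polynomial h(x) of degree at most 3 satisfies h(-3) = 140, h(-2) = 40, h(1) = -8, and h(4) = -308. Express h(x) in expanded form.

Write h(x) = ax^3 + bx^2 + cx + d. Substituting each data point gives a linear system:
  -27a + 9b - 3c + d = 140
  -8a + 4b - 2c + d = 40
  a + b + c + d = -8
  64a + 16b + 4c + d = -308
Solving the system yields a = -5, b = 1, c = 0, d = -4.
So h(x) = -5x^3 + x^2 - 4.
Check: h(-2) = 40. ✓

h(x) = -5x^3 + x^2 - 4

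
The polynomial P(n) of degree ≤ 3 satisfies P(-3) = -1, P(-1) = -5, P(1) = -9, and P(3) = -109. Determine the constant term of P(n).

-1

Write P(n) = an^3 + bn^2 + cn + d. Substituting each data point gives a linear system:
  -27a + 9b - 3c + d = -1
  -a + b - c + d = -5
  a + b + c + d = -9
  27a + 9b + 3c + d = -109
Solving the system yields a = -2, b = -6, c = 0, d = -1.
So P(n) = -2n³ - 6n² - 1.
The constant term is -1.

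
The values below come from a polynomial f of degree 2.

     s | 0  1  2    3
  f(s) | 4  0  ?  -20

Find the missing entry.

The 3 known points determine the degree-2 polynomial uniquely.
Write f(s) = as^2 + bs + c. Substituting each data point gives a linear system:
  c = 4
  a + b + c = 0
  9a + 3b + c = -20
Solving the system yields a = -2, b = -2, c = 4.
So f(s) = -2s^2 - 2s + 4.
Then f(2) = -8.

-8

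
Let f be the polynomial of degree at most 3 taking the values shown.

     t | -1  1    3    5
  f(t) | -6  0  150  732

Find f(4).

Using the Lagrange interpolation formula with nodes -1, 1, 3, 5:
  L_0(t) = (t - 1)(t - 3)(t - 5) / -48
  L_1(t) = (t + 1)(t - 3)(t - 5) / 16
  L_2(t) = (t + 1)(t - 1)(t - 5) / -16
  L_3(t) = (t + 1)(t - 1)(t - 3) / 48
Then f(t) = -6·L_0(t) + 0·L_1(t) + 150·L_2(t) + 732·L_3(t).
Expanding and collecting terms gives f(t) = 6t³ - 3t - 3.
Evaluating at t = 4: f(4) = 369.

369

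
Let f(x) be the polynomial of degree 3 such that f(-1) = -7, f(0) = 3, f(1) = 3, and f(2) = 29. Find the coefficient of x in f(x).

Write f(x) = ax^3 + bx^2 + cx + d. Substituting each data point gives a linear system:
  -a + b - c + d = -7
  d = 3
  a + b + c + d = 3
  8a + 4b + 2c + d = 29
Solving the system yields a = 6, b = -5, c = -1, d = 3.
So f(x) = 6x^3 - 5x^2 - x + 3.
The coefficient of x is -1.

-1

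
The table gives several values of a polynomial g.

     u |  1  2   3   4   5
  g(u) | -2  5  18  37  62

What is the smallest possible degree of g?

2

Forward differences of the values at u = 1, 2, 3, 4, 5:
  g  : -2  5  18  37  62
  Δ  : 7  13  19  25
  Δ^2: 6  6  6
  Δ^3: 0  0
  Δ^4: 0
The second differences are constant (6) and nonzero, while all higher differences vanish, so the minimal degree is 2.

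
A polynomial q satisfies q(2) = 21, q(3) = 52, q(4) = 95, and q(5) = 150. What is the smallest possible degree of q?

Forward differences of the values at t = 2, 3, 4, 5:
  q  : 21  52  95  150
  Δ  : 31  43  55
  Δ^2: 12  12
  Δ^3: 0
The second differences are constant (12) and nonzero, while all higher differences vanish, so the minimal degree is 2.

2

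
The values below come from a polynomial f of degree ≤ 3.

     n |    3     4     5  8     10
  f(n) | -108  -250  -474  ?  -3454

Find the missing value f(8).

-1818

The 4 known points determine the degree-3 polynomial uniquely.
Write f(n) = an^3 + bn^2 + cn + d. Substituting each data point gives a linear system:
  27a + 9b + 3c + d = -108
  64a + 16b + 4c + d = -250
  125a + 25b + 5c + d = -474
  1000a + 100b + 10c + d = -3454
Solving the system yields a = -3, b = -5, c = 4, d = 6.
So f(n) = -3n^3 - 5n^2 + 4n + 6.
Then f(8) = -1818.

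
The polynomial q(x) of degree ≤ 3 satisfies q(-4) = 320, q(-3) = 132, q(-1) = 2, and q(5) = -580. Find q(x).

Using the Lagrange interpolation formula with nodes -4, -3, -1, 5:
  L_0(x) = (x + 3)(x + 1)(x - 5) / -27
  L_1(x) = (x + 4)(x + 1)(x - 5) / 16
  L_2(x) = (x + 4)(x + 3)(x - 5) / -36
  L_3(x) = (x + 4)(x + 3)(x + 1) / 432
Then q(x) = 320·L_0(x) + 132·L_1(x) + 2·L_2(x) - 580·L_3(x).
Expanding and collecting terms gives q(x) = -5x^3 + x^2 + 4x.
Check: q(-3) = 132. ✓

q(x) = -5x^3 + x^2 + 4x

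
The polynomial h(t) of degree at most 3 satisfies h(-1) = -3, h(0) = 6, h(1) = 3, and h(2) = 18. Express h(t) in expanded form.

h(t) = 5t^3 - 6t^2 - 2t + 6

Write h(t) = at^3 + bt^2 + ct + d. Substituting each data point gives a linear system:
  -a + b - c + d = -3
  d = 6
  a + b + c + d = 3
  8a + 4b + 2c + d = 18
Solving the system yields a = 5, b = -6, c = -2, d = 6.
So h(t) = 5t^3 - 6t^2 - 2t + 6.
Check: h(-1) = -3. ✓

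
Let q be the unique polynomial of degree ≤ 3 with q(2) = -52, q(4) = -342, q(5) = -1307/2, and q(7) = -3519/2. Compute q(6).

Write q(n) = an^3 + bn^2 + cn + d. Substituting each data point gives a linear system:
  8a + 4b + 2c + d = -52
  64a + 16b + 4c + d = -342
  125a + 25b + 5c + d = -1307/2
  343a + 49b + 7c + d = -3519/2
Solving the system yields a = -5, b = -1/2, c = -2, d = -6.
So q(n) = -5n³ - (1/2)n² - 2n - 6.
Then q(6) = -1116.

-1116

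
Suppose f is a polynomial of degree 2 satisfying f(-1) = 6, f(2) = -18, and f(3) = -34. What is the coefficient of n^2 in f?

-2

Write f(n) = an^2 + bn + c. Substituting each data point gives a linear system:
  a - b + c = 6
  4a + 2b + c = -18
  9a + 3b + c = -34
Solving the system yields a = -2, b = -6, c = 2.
So f(n) = -2n^2 - 6n + 2.
The leading coefficient is -2.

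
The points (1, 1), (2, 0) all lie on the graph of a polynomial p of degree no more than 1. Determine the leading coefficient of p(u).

Write p(u) = au + b. Substituting each data point gives a linear system:
  a + b = 1
  2a + b = 0
Solving the system yields a = -1, b = 2.
So p(u) = -u + 2.
The leading coefficient is -1.

-1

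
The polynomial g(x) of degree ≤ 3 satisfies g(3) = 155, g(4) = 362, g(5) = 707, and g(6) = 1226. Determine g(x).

Write g(x) = ax^3 + bx^2 + cx + d. Substituting each data point gives a linear system:
  27a + 9b + 3c + d = 155
  64a + 16b + 4c + d = 362
  125a + 25b + 5c + d = 707
  216a + 36b + 6c + d = 1226
Solving the system yields a = 6, b = -3, c = 6, d = 2.
So g(x) = 6x^3 - 3x^2 + 6x + 2.
Check: g(5) = 707. ✓

g(x) = 6x^3 - 3x^2 + 6x + 2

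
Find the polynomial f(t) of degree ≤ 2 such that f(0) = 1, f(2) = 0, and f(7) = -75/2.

f(t) = -t^2 + (3/2)t + 1

Write f(t) = at^2 + bt + c. Substituting each data point gives a linear system:
  c = 1
  4a + 2b + c = 0
  49a + 7b + c = -75/2
Solving the system yields a = -1, b = 3/2, c = 1.
So f(t) = -t² + (3/2)t + 1.
Check: f(0) = 1. ✓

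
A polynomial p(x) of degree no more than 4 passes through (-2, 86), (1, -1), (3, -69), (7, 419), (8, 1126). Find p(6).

Write p(x) = ax^4 + bx^3 + cx^2 + dx + e. Substituting each data point gives a linear system:
  16a - 8b + 4c - 2d + e = 86
  a + b + c + d + e = -1
  81a + 27b + 9c + 3d + e = -69
  2401a + 343b + 49c + 7d + e = 419
  4096a + 512b + 64c + 8d + e = 1126
Solving the system yields a = 1, b = -6, c = 2, d = -4, e = 6.
So p(x) = x^4 - 6x^3 + 2x^2 - 4x + 6.
Then p(6) = 54.

54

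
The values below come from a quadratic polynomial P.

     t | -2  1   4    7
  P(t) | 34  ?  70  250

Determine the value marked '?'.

The 3 known points determine the degree-2 polynomial uniquely.
Write P(t) = at^2 + bt + c. Substituting each data point gives a linear system:
  4a - 2b + c = 34
  16a + 4b + c = 70
  49a + 7b + c = 250
Solving the system yields a = 6, b = -6, c = -2.
So P(t) = 6t^2 - 6t - 2.
Then P(1) = -2.

-2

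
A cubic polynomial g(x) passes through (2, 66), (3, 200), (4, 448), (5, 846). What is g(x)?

g(x) = 6x^3 + 3x^2 + 5x - 4

Write g(x) = ax^3 + bx^2 + cx + d. Substituting each data point gives a linear system:
  8a + 4b + 2c + d = 66
  27a + 9b + 3c + d = 200
  64a + 16b + 4c + d = 448
  125a + 25b + 5c + d = 846
Solving the system yields a = 6, b = 3, c = 5, d = -4.
So g(x) = 6x^3 + 3x^2 + 5x - 4.
Check: g(5) = 846. ✓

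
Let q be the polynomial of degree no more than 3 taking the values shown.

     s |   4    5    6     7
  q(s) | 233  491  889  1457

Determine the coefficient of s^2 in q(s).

Write q(s) = as^3 + bs^2 + cs + d. Substituting each data point gives a linear system:
  64a + 16b + 4c + d = 233
  125a + 25b + 5c + d = 491
  216a + 36b + 6c + d = 889
  343a + 49b + 7c + d = 1457
Solving the system yields a = 5, b = -5, c = -2, d = 1.
So q(s) = 5s³ - 5s² - 2s + 1.
The coefficient of s^2 is -5.

-5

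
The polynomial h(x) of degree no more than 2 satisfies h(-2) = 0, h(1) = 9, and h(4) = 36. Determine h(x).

h(x) = x^2 + 4x + 4

Using the Lagrange interpolation formula with nodes -2, 1, 4:
  L_0(x) = (x - 1)(x - 4) / 18
  L_1(x) = (x + 2)(x - 4) / -9
  L_2(x) = (x + 2)(x - 1) / 18
Then h(x) = 0·L_0(x) + 9·L_1(x) + 36·L_2(x).
Expanding and collecting terms gives h(x) = x^2 + 4x + 4.
Check: h(1) = 9. ✓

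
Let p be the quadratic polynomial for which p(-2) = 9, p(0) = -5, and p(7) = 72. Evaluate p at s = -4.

39

Write p(s) = as^2 + bs + c. Substituting each data point gives a linear system:
  4a - 2b + c = 9
  c = -5
  49a + 7b + c = 72
Solving the system yields a = 2, b = -3, c = -5.
So p(s) = 2s^2 - 3s - 5.
Then p(-4) = 39.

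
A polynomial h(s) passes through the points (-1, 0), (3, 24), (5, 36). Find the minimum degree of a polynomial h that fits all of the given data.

1

Divided differences on the nodes -1, 3, 5:
  order 0: 0  24  36
  order 1: 6  6
  order 2: 0
The order-1 divided differences are all 6 (nonzero) and every higher order vanishes, so the data lies on a polynomial of degree exactly 1.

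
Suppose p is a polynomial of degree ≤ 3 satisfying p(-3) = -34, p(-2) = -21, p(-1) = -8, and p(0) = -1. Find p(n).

p(n) = -n^3 - 6n^2 + 2n - 1

Write p(n) = an^3 + bn^2 + cn + d. Substituting each data point gives a linear system:
  -27a + 9b - 3c + d = -34
  -8a + 4b - 2c + d = -21
  -a + b - c + d = -8
  d = -1
Solving the system yields a = -1, b = -6, c = 2, d = -1.
So p(n) = -n^3 - 6n^2 + 2n - 1.
Check: p(-2) = -21. ✓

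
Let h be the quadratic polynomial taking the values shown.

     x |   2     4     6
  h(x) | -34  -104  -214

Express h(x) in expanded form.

Write h(x) = ax^2 + bx + c. Substituting each data point gives a linear system:
  4a + 2b + c = -34
  16a + 4b + c = -104
  36a + 6b + c = -214
Solving the system yields a = -5, b = -5, c = -4.
So h(x) = -5x^2 - 5x - 4.
Check: h(2) = -34. ✓

h(x) = -5x^2 - 5x - 4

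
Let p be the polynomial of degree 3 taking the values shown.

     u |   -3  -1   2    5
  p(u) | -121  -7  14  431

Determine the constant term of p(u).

Write p(u) = au^3 + bu^2 + cu + d. Substituting each data point gives a linear system:
  -27a + 9b - 3c + d = -121
  -a + b - c + d = -7
  8a + 4b + 2c + d = 14
  125a + 25b + 5c + d = 431
Solving the system yields a = 4, b = -2, c = -3, d = -4.
So p(u) = 4u^3 - 2u^2 - 3u - 4.
The constant term is -4.

-4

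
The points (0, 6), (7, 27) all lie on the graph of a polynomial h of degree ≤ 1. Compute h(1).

Using the Lagrange interpolation formula with nodes 0, 7:
  L_0(s) = (s - 7) / -7
  L_1(s) = s / 7
Then h(s) = 6·L_0(s) + 27·L_1(s).
Expanding and collecting terms gives h(s) = 3s + 6.
Evaluating at s = 1: h(1) = 9.

9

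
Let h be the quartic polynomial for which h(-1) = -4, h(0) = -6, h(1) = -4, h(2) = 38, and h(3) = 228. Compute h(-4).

746

Write h(s) = as^4 + bs^3 + cs^2 + ds + e. Substituting each data point gives a linear system:
  a - b + c - d + e = -4
  e = -6
  a + b + c + d + e = -4
  16a + 8b + 4c + 2d + e = 38
  81a + 27b + 9c + 3d + e = 228
Solving the system yields a = 3, b = 0, c = -1, d = 0, e = -6.
So h(s) = 3s⁴ - s² - 6.
Then h(-4) = 746.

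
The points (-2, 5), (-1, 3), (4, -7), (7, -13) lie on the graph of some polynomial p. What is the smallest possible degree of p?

Divided differences on the nodes -2, -1, 4, 7:
  order 0: 5  3  -7  -13
  order 1: -2  -2  -2
  order 2: 0  0
  order 3: 0
The order-1 divided differences are all -2 (nonzero) and every higher order vanishes, so the data lies on a polynomial of degree exactly 1.

1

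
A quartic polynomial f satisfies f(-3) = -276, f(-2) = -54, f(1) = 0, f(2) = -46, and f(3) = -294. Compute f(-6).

Write f(n) = an^4 + bn^3 + cn^2 + dn + e. Substituting each data point gives a linear system:
  81a - 27b + 9c - 3d + e = -276
  16a - 8b + 4c - 2d + e = -54
  a + b + c + d + e = 0
  16a + 8b + 4c + 2d + e = -46
  81a + 27b + 9c + 3d + e = -294
Solving the system yields a = -4, b = -1, c = 5, d = 6, e = -6.
So f(n) = -4n^4 - n^3 + 5n^2 + 6n - 6.
Then f(-6) = -4830.

-4830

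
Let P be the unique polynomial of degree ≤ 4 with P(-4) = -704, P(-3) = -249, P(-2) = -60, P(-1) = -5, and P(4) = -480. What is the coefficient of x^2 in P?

Write P(x) = ax^4 + bx^3 + cx^2 + dx + e. Substituting each data point gives a linear system:
  256a - 64b + 16c - 4d + e = -704
  81a - 27b + 9c - 3d + e = -249
  16a - 8b + 4c - 2d + e = -60
  a - b + c - d + e = -5
  256a + 64b + 16c + 4d + e = -480
Solving the system yields a = -2, b = 2, c = -5, d = -4, e = 0.
So P(x) = -2x^4 + 2x^3 - 5x^2 - 4x.
The coefficient of x^2 is -5.

-5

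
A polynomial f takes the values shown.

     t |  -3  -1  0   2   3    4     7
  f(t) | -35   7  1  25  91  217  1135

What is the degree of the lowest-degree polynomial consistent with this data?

3

Divided differences on the nodes -3, -1, 0, 2, 3, 4, 7:
  order 0: -35  7  1  25  91  217  1135
  order 1: 21  -6  12  66  126  306
  order 2: -9  6  18  30  45
  order 3: 3  3  3  3
  order 4: 0  0  0
  order 5: 0  0
  order 6: 0
The order-3 divided differences are all 3 (nonzero) and every higher order vanishes, so the data lies on a polynomial of degree exactly 3.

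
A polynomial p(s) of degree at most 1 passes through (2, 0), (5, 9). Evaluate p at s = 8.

Write p(s) = as + b. Substituting each data point gives a linear system:
  2a + b = 0
  5a + b = 9
Solving the system yields a = 3, b = -6.
So p(s) = 3s - 6.
Then p(8) = 18.

18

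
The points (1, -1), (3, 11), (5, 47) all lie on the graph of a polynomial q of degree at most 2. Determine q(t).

Write q(t) = at^2 + bt + c. Substituting each data point gives a linear system:
  a + b + c = -1
  9a + 3b + c = 11
  25a + 5b + c = 47
Solving the system yields a = 3, b = -6, c = 2.
So q(t) = 3t² - 6t + 2.
Check: q(1) = -1. ✓

q(t) = 3t^2 - 6t + 2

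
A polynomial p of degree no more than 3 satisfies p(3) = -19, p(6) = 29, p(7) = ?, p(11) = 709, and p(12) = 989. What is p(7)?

The 4 known points determine the degree-3 polynomial uniquely.
Write p(t) = at^3 + bt^2 + ct + d. Substituting each data point gives a linear system:
  27a + 9b + 3c + d = -19
  216a + 36b + 6c + d = 29
  1331a + 121b + 11c + d = 709
  1728a + 144b + 12c + d = 989
Solving the system yields a = 1, b = -5, c = -2, d = 5.
So p(t) = t^3 - 5t^2 - 2t + 5.
Then p(7) = 89.

89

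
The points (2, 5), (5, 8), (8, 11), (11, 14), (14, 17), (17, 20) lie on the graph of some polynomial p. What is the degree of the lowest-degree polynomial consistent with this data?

Forward differences of the values at s = 2, 5, 8, 11, 14, 17:
  p  : 5  8  11  14  17  20
  Δ  : 3  3  3  3  3
  Δ^2: 0  0  0  0
  Δ^3: 0  0  0
  Δ^4: 0  0
  Δ^5: 0
The first differences are constant (3) and nonzero, while all higher differences vanish, so the minimal degree is 1.

1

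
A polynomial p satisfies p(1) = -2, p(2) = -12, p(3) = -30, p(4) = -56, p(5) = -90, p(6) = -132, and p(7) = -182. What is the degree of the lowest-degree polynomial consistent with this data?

2

Forward differences of the values at n = 1, 2, 3, 4, 5, 6, 7:
  p  : -2  -12  -30  -56  -90  -132  -182
  Δ  : -10  -18  -26  -34  -42  -50
  Δ^2: -8  -8  -8  -8  -8
  Δ^3: 0  0  0  0
  Δ^4: 0  0  0
  Δ^5: 0  0
  Δ^6: 0
The second differences are constant (-8) and nonzero, while all higher differences vanish, so the minimal degree is 2.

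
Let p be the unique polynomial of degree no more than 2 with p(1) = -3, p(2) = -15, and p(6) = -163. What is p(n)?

p(n) = -5n^2 + 3n - 1

Using the Lagrange interpolation formula with nodes 1, 2, 6:
  L_0(n) = (n - 2)(n - 6) / 5
  L_1(n) = (n - 1)(n - 6) / -4
  L_2(n) = (n - 1)(n - 2) / 20
Then p(n) = -3·L_0(n) - 15·L_1(n) - 163·L_2(n).
Expanding and collecting terms gives p(n) = -5n² + 3n - 1.
Check: p(2) = -15. ✓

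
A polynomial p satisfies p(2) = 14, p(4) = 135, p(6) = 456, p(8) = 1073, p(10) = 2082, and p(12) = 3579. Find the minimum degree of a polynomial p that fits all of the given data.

3

Forward differences of the values at u = 2, 4, 6, 8, 10, 12:
  p  : 14  135  456  1073  2082  3579
  Δ  : 121  321  617  1009  1497
  Δ^2: 200  296  392  488
  Δ^3: 96  96  96
  Δ^4: 0  0
  Δ^5: 0
The third differences are constant (96) and nonzero, while all higher differences vanish, so the minimal degree is 3.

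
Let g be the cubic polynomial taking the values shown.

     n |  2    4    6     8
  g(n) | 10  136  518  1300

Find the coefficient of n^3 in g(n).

Write g(n) = an^3 + bn^2 + cn + d. Substituting each data point gives a linear system:
  8a + 4b + 2c + d = 10
  64a + 16b + 4c + d = 136
  216a + 36b + 6c + d = 518
  512a + 64b + 8c + d = 1300
Solving the system yields a = 3, b = -4, c = 3, d = -4.
So g(n) = 3n^3 - 4n^2 + 3n - 4.
The leading coefficient is 3.

3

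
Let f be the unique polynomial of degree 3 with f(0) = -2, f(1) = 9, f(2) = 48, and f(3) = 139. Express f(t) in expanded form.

Write f(t) = at^3 + bt^2 + ct + d. Substituting each data point gives a linear system:
  d = -2
  a + b + c + d = 9
  8a + 4b + 2c + d = 48
  27a + 9b + 3c + d = 139
Solving the system yields a = 4, b = 2, c = 5, d = -2.
So f(t) = 4t^3 + 2t^2 + 5t - 2.
Check: f(3) = 139. ✓

f(t) = 4t^3 + 2t^2 + 5t - 2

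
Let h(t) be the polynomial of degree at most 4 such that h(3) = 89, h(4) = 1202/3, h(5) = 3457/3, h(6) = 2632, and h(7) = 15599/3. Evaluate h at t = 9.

Write h(t) = at^4 + bt^3 + ct^2 + dt + e. Substituting each data point gives a linear system:
  81a + 27b + 9c + 3d + e = 89
  256a + 64b + 16c + 4d + e = 1202/3
  625a + 125b + 25c + 5d + e = 3457/3
  1296a + 216b + 36c + 6d + e = 2632
  2401a + 343b + 49c + 7d + e = 15599/3
Solving the system yields a = 3, b = -6, c = 1, d = 5/3, e = -6.
So h(t) = 3t^4 - 6t^3 + t^2 + (5/3)t - 6.
Then h(9) = 15399.

15399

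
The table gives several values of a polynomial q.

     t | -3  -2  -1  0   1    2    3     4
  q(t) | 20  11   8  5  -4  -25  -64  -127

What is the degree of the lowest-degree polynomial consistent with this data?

Forward differences of the values at t = -3, -2, -1, 0, 1, 2, 3, 4:
  q  : 20  11  8  5  -4  -25  -64  -127
  Δ  : -9  -3  -3  -9  -21  -39  -63
  Δ^2: 6  0  -6  -12  -18  -24
  Δ^3: -6  -6  -6  -6  -6
  Δ^4: 0  0  0  0
  Δ^5: 0  0  0
  Δ^6: 0  0
  Δ^7: 0
The third differences are constant (-6) and nonzero, while all higher differences vanish, so the minimal degree is 3.

3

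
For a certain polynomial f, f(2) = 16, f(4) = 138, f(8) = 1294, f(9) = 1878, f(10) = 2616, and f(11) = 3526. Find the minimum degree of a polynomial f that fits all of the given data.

3

Divided differences on the nodes 2, 4, 8, 9, 10, 11:
  order 0: 16  138  1294  1878  2616  3526
  order 1: 61  289  584  738  910
  order 2: 38  59  77  86
  order 3: 3  3  3
  order 4: 0  0
  order 5: 0
The order-3 divided differences are all 3 (nonzero) and every higher order vanishes, so the data lies on a polynomial of degree exactly 3.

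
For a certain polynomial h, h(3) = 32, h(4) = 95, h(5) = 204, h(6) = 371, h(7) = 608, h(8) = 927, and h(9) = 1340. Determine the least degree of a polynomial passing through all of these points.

3

Forward differences of the values at n = 3, 4, 5, 6, 7, 8, 9:
  h  : 32  95  204  371  608  927  1340
  Δ  : 63  109  167  237  319  413
  Δ^2: 46  58  70  82  94
  Δ^3: 12  12  12  12
  Δ^4: 0  0  0
  Δ^5: 0  0
  Δ^6: 0
The third differences are constant (12) and nonzero, while all higher differences vanish, so the minimal degree is 3.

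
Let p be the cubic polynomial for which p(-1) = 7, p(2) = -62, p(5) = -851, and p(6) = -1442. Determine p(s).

p(s) = -6s^3 - 4s^2 - s + 4

Using the Lagrange interpolation formula with nodes -1, 2, 5, 6:
  L_0(s) = (s - 2)(s - 5)(s - 6) / -126
  L_1(s) = (s + 1)(s - 5)(s - 6) / 36
  L_2(s) = (s + 1)(s - 2)(s - 6) / -18
  L_3(s) = (s + 1)(s - 2)(s - 5) / 28
Then p(s) = 7·L_0(s) - 62·L_1(s) - 851·L_2(s) - 1442·L_3(s).
Expanding and collecting terms gives p(s) = -6s^3 - 4s^2 - s + 4.
Check: p(-1) = 7. ✓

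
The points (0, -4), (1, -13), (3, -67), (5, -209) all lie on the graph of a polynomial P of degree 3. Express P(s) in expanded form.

Write P(s) = as^3 + bs^2 + cs + d. Substituting each data point gives a linear system:
  d = -4
  a + b + c + d = -13
  27a + 9b + 3c + d = -67
  125a + 25b + 5c + d = -209
Solving the system yields a = -1, b = -2, c = -6, d = -4.
So P(s) = -s^3 - 2s^2 - 6s - 4.
Check: P(0) = -4. ✓

P(s) = -s^3 - 2s^2 - 6s - 4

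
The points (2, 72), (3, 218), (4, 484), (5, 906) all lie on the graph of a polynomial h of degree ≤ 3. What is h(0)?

Using the Lagrange interpolation formula with nodes 2, 3, 4, 5:
  L_0(u) = (u - 3)(u - 4)(u - 5) / -6
  L_1(u) = (u - 2)(u - 4)(u - 5) / 2
  L_2(u) = (u - 2)(u - 3)(u - 5) / -2
  L_3(u) = (u - 2)(u - 3)(u - 4) / 6
Then h(u) = 72·L_0(u) + 218·L_1(u) + 484·L_2(u) + 906·L_3(u).
Expanding and collecting terms gives h(u) = 6u^3 + 6u^2 + 2u - 4.
Evaluating at u = 0: h(0) = -4.

-4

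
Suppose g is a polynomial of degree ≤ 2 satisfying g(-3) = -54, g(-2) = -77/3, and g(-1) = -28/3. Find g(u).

g(u) = -6u^2 - (5/3)u - 5

Write g(u) = au^2 + bu + c. Substituting each data point gives a linear system:
  9a - 3b + c = -54
  4a - 2b + c = -77/3
  a - b + c = -28/3
Solving the system yields a = -6, b = -5/3, c = -5.
So g(u) = -6u^2 - (5/3)u - 5.
Check: g(-2) = -77/3. ✓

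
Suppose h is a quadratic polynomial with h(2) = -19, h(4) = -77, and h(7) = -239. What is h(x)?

Write h(x) = ax^2 + bx + c. Substituting each data point gives a linear system:
  4a + 2b + c = -19
  16a + 4b + c = -77
  49a + 7b + c = -239
Solving the system yields a = -5, b = 1, c = -1.
So h(x) = -5x² + x - 1.
Check: h(7) = -239. ✓

h(x) = -5x^2 + x - 1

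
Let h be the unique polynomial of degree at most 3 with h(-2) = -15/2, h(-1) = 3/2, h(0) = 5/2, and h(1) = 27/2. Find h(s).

Write h(s) = as^3 + bs^2 + cs + d. Substituting each data point gives a linear system:
  -8a + 4b - 2c + d = -15/2
  -a + b - c + d = 3/2
  d = 5/2
  a + b + c + d = 27/2
Solving the system yields a = 3, b = 5, c = 3, d = 5/2.
So h(s) = 3s^3 + 5s^2 + 3s + 5/2.
Check: h(0) = 5/2. ✓

h(s) = 3s^3 + 5s^2 + 3s + 5/2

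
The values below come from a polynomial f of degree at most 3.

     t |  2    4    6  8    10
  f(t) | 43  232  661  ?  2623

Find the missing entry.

1426

On equispaced nodes a degree-3 polynomial has vanishing fourth forward difference, so
  f(2) - 4·f(4) + 6·f(6) - 4·f(8) + f(10) = 0.
Substituting the known values and solving for f(8):
  -4·f(8) = -5704
  f(8) = 1426.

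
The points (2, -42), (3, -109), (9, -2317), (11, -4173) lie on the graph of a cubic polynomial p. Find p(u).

p(u) = -3u^3 - u^2 - 5u - 4

Write p(u) = au^3 + bu^2 + cu + d. Substituting each data point gives a linear system:
  8a + 4b + 2c + d = -42
  27a + 9b + 3c + d = -109
  729a + 81b + 9c + d = -2317
  1331a + 121b + 11c + d = -4173
Solving the system yields a = -3, b = -1, c = -5, d = -4.
So p(u) = -3u³ - u² - 5u - 4.
Check: p(3) = -109. ✓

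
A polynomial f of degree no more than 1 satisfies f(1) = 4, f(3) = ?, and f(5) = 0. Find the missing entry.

On equispaced nodes a degree-1 polynomial has vanishing second forward difference, so
  f(1) - 2·f(3) + f(5) = 0.
Substituting the known values and solving for f(3):
  -2·f(3) = -4
  f(3) = 2.

2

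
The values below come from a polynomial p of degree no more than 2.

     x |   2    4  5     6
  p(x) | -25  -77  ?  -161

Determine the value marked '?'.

-115

The 3 known points determine the degree-2 polynomial uniquely.
Write p(x) = ax^2 + bx + c. Substituting each data point gives a linear system:
  4a + 2b + c = -25
  16a + 4b + c = -77
  36a + 6b + c = -161
Solving the system yields a = -4, b = -2, c = -5.
So p(x) = -4x^2 - 2x - 5.
Then p(5) = -115.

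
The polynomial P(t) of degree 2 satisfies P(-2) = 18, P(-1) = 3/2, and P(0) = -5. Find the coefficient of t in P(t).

-3/2

Write P(t) = at^2 + bt + c. Substituting each data point gives a linear system:
  4a - 2b + c = 18
  a - b + c = 3/2
  c = -5
Solving the system yields a = 5, b = -3/2, c = -5.
So P(t) = 5t² - (3/2)t - 5.
The coefficient of t is -3/2.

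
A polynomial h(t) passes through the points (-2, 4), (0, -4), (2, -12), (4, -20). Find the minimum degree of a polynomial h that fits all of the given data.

Forward differences of the values at t = -2, 0, 2, 4:
  h  : 4  -4  -12  -20
  Δ  : -8  -8  -8
  Δ^2: 0  0
  Δ^3: 0
The first differences are constant (-8) and nonzero, while all higher differences vanish, so the minimal degree is 1.

1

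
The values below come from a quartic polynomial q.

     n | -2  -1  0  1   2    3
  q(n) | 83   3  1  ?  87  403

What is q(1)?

11

On equispaced nodes a degree-4 polynomial has vanishing fifth forward difference, so
  - q(-2) + 5·q(-1) - 10·q(0) + 10·q(1) - 5·q(2) + q(3) = 0.
Substituting the known values and solving for q(1):
  10·q(1) = 110
  q(1) = 11.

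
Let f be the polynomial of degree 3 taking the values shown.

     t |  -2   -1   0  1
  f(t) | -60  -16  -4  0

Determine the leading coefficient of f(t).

4

Write f(t) = at^3 + bt^2 + ct + d. Substituting each data point gives a linear system:
  -8a + 4b - 2c + d = -60
  -a + b - c + d = -16
  d = -4
  a + b + c + d = 0
Solving the system yields a = 4, b = -4, c = 4, d = -4.
So f(t) = 4t^3 - 4t^2 + 4t - 4.
The leading coefficient is 4.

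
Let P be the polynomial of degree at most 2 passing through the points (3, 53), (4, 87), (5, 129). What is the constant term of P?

Write P(t) = at^2 + bt + c. Substituting each data point gives a linear system:
  9a + 3b + c = 53
  16a + 4b + c = 87
  25a + 5b + c = 129
Solving the system yields a = 4, b = 6, c = -1.
So P(t) = 4t² + 6t - 1.
The constant term is -1.

-1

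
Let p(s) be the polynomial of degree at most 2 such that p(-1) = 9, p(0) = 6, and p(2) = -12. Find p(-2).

8

Write p(s) = as^2 + bs + c. Substituting each data point gives a linear system:
  a - b + c = 9
  c = 6
  4a + 2b + c = -12
Solving the system yields a = -2, b = -5, c = 6.
So p(s) = -2s² - 5s + 6.
Then p(-2) = 8.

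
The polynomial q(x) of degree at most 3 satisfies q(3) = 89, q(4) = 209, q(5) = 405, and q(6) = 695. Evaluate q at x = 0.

Using the Lagrange interpolation formula with nodes 3, 4, 5, 6:
  L_0(x) = (x - 4)(x - 5)(x - 6) / -6
  L_1(x) = (x - 3)(x - 5)(x - 6) / 2
  L_2(x) = (x - 3)(x - 4)(x - 6) / -2
  L_3(x) = (x - 3)(x - 4)(x - 5) / 6
Then q(x) = 89·L_0(x) + 209·L_1(x) + 405·L_2(x) + 695·L_3(x).
Expanding and collecting terms gives q(x) = 3x^3 + 2x^2 - 5x + 5.
Evaluating at x = 0: q(0) = 5.

5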